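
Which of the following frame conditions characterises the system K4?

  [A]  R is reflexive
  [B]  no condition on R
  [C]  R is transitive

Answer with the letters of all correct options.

C

(A) this class determines T (= KT), not K4.
(B) this class determines K, not K4.
(C) K4 is sound and complete for exactly this class.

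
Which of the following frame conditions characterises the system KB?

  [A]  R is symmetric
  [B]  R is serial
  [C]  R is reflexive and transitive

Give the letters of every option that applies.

(A) KB is sound and complete for exactly this class.
(B) this class determines D, not KB.
(C) this class determines S4, not KB.

A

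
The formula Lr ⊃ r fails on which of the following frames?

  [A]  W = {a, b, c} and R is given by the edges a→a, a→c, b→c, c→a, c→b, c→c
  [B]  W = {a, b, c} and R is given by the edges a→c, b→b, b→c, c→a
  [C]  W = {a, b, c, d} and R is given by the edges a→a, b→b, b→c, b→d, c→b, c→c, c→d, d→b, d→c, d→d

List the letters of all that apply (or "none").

The schema Lr ⊃ r is axiom T; it is valid on a frame iff R is reflexive.
(A) R is not reflexive (not b R b), so the schema fails here.
(B) R is not reflexive (not a R a), so the schema fails here.
(C) R is reflexive (each world relates to itself), so the schema is valid here.

A, B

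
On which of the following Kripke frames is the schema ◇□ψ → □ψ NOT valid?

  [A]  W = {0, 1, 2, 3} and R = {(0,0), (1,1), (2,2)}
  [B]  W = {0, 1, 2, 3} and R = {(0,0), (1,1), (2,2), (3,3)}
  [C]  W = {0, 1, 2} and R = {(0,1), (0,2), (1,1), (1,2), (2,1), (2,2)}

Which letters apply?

none

The schema ◇□ψ → □ψ is the dual of axiom 5; it is valid on a frame iff R is euclidean.
(A) R is euclidean (any two R-successors of the same world are R-related), so the schema is valid here.
(B) R is euclidean (any two R-successors of the same world are R-related), so the schema is valid here.
(C) R is euclidean (any two R-successors of the same world are R-related), so the schema is valid here.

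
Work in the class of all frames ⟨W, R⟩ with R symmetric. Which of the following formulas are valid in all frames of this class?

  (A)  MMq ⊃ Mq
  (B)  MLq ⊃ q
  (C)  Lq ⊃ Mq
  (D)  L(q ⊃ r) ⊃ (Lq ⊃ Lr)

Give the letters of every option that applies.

(A) MMq ⊃ Mq (the dual of axiom 4) characterises the transitive frames. Such an R need not be transitive — not valid.
(B) MLq ⊃ q is the dual of axiom B, which corresponds to symmetry. Every such R is symmetric — valid.
(C) Lq ⊃ Mq is axiom D; it is valid on a frame exactly when R is serial. Such an R need not be serial, so not valid.
(D) L(q ⊃ r) ⊃ (Lq ⊃ Lr) is the K axiom; it holds on all frames — valid.

B, D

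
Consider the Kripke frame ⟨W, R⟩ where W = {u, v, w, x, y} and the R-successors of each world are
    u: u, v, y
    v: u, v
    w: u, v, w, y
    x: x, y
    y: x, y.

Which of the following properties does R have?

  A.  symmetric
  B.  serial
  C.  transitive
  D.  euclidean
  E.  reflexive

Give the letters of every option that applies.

B, E

(A) not symmetric: u R y but not y R u.
(B) serial: every world has an R-successor.
(C) not transitive: u R y and y R x but not u R x.
(D) not euclidean: u R v and u R y but not v R y.
(E) reflexive: each world relates to itself.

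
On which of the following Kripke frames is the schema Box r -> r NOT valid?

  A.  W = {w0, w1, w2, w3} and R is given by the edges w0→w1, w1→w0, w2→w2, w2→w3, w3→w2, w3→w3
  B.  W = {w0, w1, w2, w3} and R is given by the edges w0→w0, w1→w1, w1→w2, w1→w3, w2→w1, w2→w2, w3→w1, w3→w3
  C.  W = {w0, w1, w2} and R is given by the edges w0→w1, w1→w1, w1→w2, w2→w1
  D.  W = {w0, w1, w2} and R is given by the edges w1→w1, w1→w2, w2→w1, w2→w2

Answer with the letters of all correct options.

A, C, D

The schema Box r -> r is axiom T; it is valid on a frame iff R is reflexive.
(A) R is not reflexive (not w0 R w0), so the schema fails here.
(B) R is reflexive (each world relates to itself), so the schema is valid here.
(C) R is not reflexive (not w0 R w0), so the schema fails here.
(D) R is not reflexive (not w0 R w0), so the schema fails here.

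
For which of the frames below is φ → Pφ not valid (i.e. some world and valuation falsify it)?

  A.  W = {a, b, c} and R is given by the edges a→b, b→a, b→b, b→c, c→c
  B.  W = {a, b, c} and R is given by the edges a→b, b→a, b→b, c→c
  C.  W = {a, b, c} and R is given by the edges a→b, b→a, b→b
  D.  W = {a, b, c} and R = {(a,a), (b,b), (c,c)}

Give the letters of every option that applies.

A, B, C

The schema φ → Pφ is the dual of axiom T; it is valid on a frame iff R is reflexive.
(A) R is not reflexive (not a R a), so the schema fails here.
(B) R is not reflexive (not a R a), so the schema fails here.
(C) R is not reflexive (not a R a), so the schema fails here.
(D) R is reflexive (each world relates to itself), so the schema is valid here.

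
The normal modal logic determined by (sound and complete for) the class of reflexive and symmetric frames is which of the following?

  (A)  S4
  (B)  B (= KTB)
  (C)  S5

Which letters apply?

B

(A) S4 is determined by the class of reflexive and transitive frames.
(B) B (= KTB) is determined by exactly this class.
(C) S5 is determined by the class of reflexive, symmetric, and transitive frames.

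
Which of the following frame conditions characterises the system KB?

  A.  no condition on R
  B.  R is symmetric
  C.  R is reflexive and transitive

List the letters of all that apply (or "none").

(A) this class determines K, not KB.
(B) KB is sound and complete for exactly this class.
(C) this class determines S4, not KB.

B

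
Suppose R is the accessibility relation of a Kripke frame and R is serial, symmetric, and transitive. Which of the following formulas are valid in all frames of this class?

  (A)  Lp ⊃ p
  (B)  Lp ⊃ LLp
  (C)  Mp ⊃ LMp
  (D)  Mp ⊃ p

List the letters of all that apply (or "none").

A, B, C

A serial symmetric transitive relation is reflexive (take any v with uRv; symmetry gives vRu and transitivity gives uRu), hence an equivalence relation.
(A) Lp ⊃ p is axiom T; it is valid on a frame exactly when R is reflexive. Every such R is reflexive, so valid.
(B) axiom 4: valid iff R is transitive. Every such R is transitive — valid.
(C) Mp ⊃ LMp (axiom 5) characterises the euclidean frames. Every such R is euclidean — valid.
(D) Mp ⊃ p is the converse of T; it holds exactly when R ⊆ identity. Such an R need not be a subset of the identity — not valid.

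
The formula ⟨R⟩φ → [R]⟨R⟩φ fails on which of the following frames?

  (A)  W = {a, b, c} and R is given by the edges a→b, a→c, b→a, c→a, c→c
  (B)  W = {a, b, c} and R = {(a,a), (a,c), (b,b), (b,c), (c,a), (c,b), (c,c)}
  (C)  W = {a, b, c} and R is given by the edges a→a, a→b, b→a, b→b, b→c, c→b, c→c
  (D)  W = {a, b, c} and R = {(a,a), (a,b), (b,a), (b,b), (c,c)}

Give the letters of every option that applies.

A, B, C

The schema ⟨R⟩φ → [R]⟨R⟩φ is axiom 5; it is valid on a frame iff R is euclidean.
(A) R is not euclidean (a R b and a R c but not b R c), so the schema fails here.
(B) R is not euclidean (c R a and c R b but not a R b), so the schema fails here.
(C) R is not euclidean (b R a and b R c but not a R c), so the schema fails here.
(D) R is euclidean (any two R-successors of the same world are R-related), so the schema is valid here.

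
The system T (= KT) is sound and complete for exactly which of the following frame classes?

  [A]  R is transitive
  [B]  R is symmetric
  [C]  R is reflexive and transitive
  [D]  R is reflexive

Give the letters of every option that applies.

D

(A) this class determines K4, not T (= KT).
(B) this class determines KB, not T (= KT).
(C) this class determines S4, not T (= KT).
(D) T (= KT) is sound and complete for exactly this class.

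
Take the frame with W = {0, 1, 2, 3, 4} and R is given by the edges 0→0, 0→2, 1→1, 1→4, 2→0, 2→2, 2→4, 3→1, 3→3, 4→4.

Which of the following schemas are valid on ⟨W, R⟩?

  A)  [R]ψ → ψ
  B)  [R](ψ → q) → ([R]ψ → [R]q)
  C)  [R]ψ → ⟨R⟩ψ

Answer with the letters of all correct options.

A, B, C

R is reflexive: each world relates to itself.
R is serial: every world has an R-successor.
(A) [R]ψ → ψ is axiom T, which corresponds to reflexivity. R is reflexive — valid.
(B) [R](ψ → q) → ([R]ψ → [R]q) is the K axiom; it holds on all frames — valid.
(C) axiom D: valid iff R is serial. R is serial — valid.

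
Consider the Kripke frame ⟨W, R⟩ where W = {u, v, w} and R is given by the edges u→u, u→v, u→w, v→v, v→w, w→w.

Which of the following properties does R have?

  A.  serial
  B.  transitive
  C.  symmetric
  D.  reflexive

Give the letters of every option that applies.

(A) serial: every world has an R-successor.
(B) transitive: R is closed under composition.
(C) not symmetric: u R v but not v R u.
(D) reflexive: each world relates to itself.

A, B, D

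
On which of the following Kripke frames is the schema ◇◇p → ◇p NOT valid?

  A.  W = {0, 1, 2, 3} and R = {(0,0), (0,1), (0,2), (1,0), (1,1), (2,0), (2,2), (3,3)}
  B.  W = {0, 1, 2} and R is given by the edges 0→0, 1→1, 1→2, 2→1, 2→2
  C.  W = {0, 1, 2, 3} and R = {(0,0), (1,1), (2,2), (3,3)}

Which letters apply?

The schema ◇◇p → ◇p is the dual of axiom 4; it is valid on a frame iff R is transitive.
(A) R is not transitive (1 R 0 and 0 R 2 but not 1 R 2), so the schema fails here.
(B) R is transitive (R is closed under composition), so the schema is valid here.
(C) R is transitive (R is closed under composition), so the schema is valid here.

A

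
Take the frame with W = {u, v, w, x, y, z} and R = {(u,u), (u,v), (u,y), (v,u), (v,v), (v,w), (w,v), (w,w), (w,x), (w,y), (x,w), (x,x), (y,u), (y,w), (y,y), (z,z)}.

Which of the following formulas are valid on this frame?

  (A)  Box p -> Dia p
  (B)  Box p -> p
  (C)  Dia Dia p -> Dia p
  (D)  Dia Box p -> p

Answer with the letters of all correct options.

A, B, D

R is reflexive: each world relates to itself.
R is symmetric: every R-edge is matched by its reverse.
R is not transitive: u R v and v R w but not u R w.
R is serial: every world has an R-successor.
(A) Box p -> Dia p (axiom D) characterises the serial frames. R is serial — valid.
(B) Box p -> p (axiom T) characterises the reflexive frames. R is reflexive — valid.
(C) the dual of axiom 4: valid iff R is transitive. R is not transitive — not valid.
(D) Dia Box p -> p is the dual of axiom B; it is valid on a frame exactly when R is symmetric. R is symmetric, so valid.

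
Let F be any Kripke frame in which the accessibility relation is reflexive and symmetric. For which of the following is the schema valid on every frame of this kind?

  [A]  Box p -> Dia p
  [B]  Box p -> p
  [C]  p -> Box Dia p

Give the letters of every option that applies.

Reflexive relations are serial.
(A) axiom D: valid iff R is serial. Every such R is serial — valid.
(B) Box p -> p is axiom T, which corresponds to reflexivity. Every such R is reflexive — valid.
(C) p -> Box Dia p is axiom B, which corresponds to symmetry. Every such R is symmetric — valid.

A, B, C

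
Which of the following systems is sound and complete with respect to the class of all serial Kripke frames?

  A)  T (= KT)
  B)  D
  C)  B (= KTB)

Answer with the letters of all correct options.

(A) T (= KT) is determined by the class of reflexive frames.
(B) D is determined by exactly this class.
(C) B (= KTB) is determined by the class of reflexive and symmetric frames.

B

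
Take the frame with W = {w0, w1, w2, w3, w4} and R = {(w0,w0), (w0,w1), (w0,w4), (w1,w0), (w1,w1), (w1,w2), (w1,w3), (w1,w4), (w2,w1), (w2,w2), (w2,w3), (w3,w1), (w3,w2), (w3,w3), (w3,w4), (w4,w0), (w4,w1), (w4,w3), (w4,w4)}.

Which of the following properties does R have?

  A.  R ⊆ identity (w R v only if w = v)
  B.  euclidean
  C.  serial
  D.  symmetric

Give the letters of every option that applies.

C, D

(A) not ⊆ identity: w0 R w1 with w0 ≠ w1.
(B) not euclidean: w1 R w0 and w1 R w2 but not w0 R w2.
(C) serial: every world has an R-successor.
(D) symmetric: every R-edge is matched by its reverse.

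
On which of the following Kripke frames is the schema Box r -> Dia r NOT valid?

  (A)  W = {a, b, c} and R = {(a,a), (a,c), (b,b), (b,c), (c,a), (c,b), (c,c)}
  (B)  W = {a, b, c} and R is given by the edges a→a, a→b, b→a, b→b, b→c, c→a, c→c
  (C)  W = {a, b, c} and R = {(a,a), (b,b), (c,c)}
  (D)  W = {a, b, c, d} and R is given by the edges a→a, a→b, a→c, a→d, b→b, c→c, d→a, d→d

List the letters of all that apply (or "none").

The schema Box r -> Dia r is axiom D; it is valid on a frame iff R is serial.
(A) R is serial (every world has an R-successor), so the schema is valid here.
(B) R is serial (every world has an R-successor), so the schema is valid here.
(C) R is serial (every world has an R-successor), so the schema is valid here.
(D) R is serial (every world has an R-successor), so the schema is valid here.

none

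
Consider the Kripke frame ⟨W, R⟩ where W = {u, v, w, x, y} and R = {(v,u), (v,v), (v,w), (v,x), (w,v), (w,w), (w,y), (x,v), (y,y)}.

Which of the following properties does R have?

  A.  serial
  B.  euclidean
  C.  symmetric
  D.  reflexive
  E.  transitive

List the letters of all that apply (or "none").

none

(A) not serial: u has no R-successor.
(B) not euclidean: v R u and v R v but not u R v.
(C) not symmetric: v R u but not u R v.
(D) not reflexive: not u R u.
(E) not transitive: v R w and w R y but not v R y.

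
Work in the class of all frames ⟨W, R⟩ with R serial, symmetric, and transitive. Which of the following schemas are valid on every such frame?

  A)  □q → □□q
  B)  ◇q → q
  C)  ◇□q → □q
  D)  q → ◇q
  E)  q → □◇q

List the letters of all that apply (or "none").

A, C, D, E

A serial symmetric transitive relation is reflexive (take any v with uRv; symmetry gives vRu and transitivity gives uRu), hence an equivalence relation.
(A) axiom 4: valid iff R is transitive. Every such R is transitive — valid.
(B) ◇q → q is valid only on frames where every R-edge is a self-loop. Such an R need not be a subset of the identity — not valid.
(C) ◇□q → □q is the dual of axiom 5; it is valid on a frame exactly when R is euclidean. Every such R is euclidean, so valid.
(D) q → ◇q (the dual of axiom T) characterises the reflexive frames. Every such R is reflexive — valid.
(E) q → □◇q is axiom B; it is valid on a frame exactly when R is symmetric. Every such R is symmetric, so valid.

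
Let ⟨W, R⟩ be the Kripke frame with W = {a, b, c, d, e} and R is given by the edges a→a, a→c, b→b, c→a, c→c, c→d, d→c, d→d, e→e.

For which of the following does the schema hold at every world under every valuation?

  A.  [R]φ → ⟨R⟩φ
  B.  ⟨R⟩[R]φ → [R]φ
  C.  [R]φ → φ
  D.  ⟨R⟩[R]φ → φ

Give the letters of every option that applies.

R is reflexive: each world relates to itself.
R is symmetric: every R-edge is matched by its reverse.
R is not euclidean: c R a and c R d but not a R d.
R is serial: every world has an R-successor.
(A) [R]φ → ⟨R⟩φ is axiom D, which corresponds to seriality. R is serial — valid.
(B) ⟨R⟩[R]φ → [R]φ is the dual of axiom 5; it is valid on a frame exactly when R is euclidean. R is not euclidean, so not valid.
(C) axiom T: valid iff R is reflexive. R is reflexive — valid.
(D) the dual of axiom B: valid iff R is symmetric. R is symmetric — valid.

A, C, D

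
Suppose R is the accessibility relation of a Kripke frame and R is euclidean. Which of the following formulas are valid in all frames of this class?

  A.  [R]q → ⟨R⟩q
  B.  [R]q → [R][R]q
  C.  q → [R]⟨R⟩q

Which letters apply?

none

(A) axiom D: valid iff R is serial. Such an R need not be serial — not valid.
(B) [R]q → [R][R]q is axiom 4, which corresponds to transitivity. Such an R need not be transitive — not valid.
(C) q → [R]⟨R⟩q is axiom B; it is valid on a frame exactly when R is symmetric. Such an R need not be symmetric, so not valid.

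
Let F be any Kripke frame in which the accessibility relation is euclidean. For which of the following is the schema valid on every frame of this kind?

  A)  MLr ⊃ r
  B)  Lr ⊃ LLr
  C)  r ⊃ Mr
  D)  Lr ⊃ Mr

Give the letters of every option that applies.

none

(A) MLr ⊃ r is the dual of axiom B; it is valid on a frame exactly when R is symmetric. Such an R need not be symmetric, so not valid.
(B) Lr ⊃ LLr (axiom 4) characterises the transitive frames. Such an R need not be transitive — not valid.
(C) the dual of axiom T: valid iff R is reflexive. Such an R need not be reflexive — not valid.
(D) axiom D: valid iff R is serial. Such an R need not be serial — not valid.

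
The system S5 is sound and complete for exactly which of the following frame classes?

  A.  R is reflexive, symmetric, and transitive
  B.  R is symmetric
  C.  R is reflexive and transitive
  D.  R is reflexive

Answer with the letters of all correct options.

(A) S5 is sound and complete for exactly this class.
(B) this class determines KB, not S5.
(C) this class determines S4, not S5.
(D) this class determines T (= KT), not S5.

A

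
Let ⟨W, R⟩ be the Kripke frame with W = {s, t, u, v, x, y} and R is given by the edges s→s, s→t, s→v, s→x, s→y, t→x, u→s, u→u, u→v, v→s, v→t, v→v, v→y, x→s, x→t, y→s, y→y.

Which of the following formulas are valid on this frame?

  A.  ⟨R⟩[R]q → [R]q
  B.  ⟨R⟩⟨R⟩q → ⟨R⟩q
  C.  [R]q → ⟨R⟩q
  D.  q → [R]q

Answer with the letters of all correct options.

R is not transitive: t R x and x R s but not t R s.
R is not euclidean: s R t and s R s but not t R s.
R is serial: every world has an R-successor.
R is not a subset of the identity: s R t with s ≠ t.
(A) the dual of axiom 5: valid iff R is euclidean. R is not euclidean — not valid.
(B) ⟨R⟩⟨R⟩q → ⟨R⟩q is the dual of axiom 4, which corresponds to transitivity. R is not transitive — not valid.
(C) [R]q → ⟨R⟩q is axiom D, which corresponds to seriality. R is serial — valid.
(D) q → [R]q is equivalent to ◇p→p; it holds exactly when R ⊆ identity. Here R ⊄ identity — not valid.

C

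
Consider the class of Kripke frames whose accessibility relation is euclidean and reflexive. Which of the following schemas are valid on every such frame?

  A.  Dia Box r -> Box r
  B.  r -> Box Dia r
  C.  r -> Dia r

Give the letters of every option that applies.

A, B, C

A reflexive euclidean relation is also symmetric (from wRw and wRv the euclidean condition gives vRw) and hence transitive; it is an equivalence relation.
(A) Dia Box r -> Box r is the dual of axiom 5; it is valid on a frame exactly when R is euclidean. Every such R is euclidean, so valid.
(B) r -> Box Dia r is axiom B, which corresponds to symmetry. Every such R is symmetric — valid.
(C) r -> Dia r (the dual of axiom T) characterises the reflexive frames. Every such R is reflexive — valid.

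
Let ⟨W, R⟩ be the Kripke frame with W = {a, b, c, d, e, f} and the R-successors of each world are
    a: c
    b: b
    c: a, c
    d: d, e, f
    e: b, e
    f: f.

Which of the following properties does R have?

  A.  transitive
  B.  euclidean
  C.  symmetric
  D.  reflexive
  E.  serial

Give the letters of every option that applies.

E

(A) not transitive: a R c and c R a but not a R a.
(B) not euclidean: d R e and d R d but not e R d.
(C) not symmetric: d R e but not e R d.
(D) not reflexive: not a R a.
(E) serial: every world has an R-successor.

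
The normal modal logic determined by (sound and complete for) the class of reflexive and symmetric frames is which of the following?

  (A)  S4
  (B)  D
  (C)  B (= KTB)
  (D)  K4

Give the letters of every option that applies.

(A) S4 is determined by the class of reflexive and transitive frames.
(B) D is determined by the class of serial frames.
(C) B (= KTB) is determined by exactly this class.
(D) K4 is determined by the class of transitive frames.

C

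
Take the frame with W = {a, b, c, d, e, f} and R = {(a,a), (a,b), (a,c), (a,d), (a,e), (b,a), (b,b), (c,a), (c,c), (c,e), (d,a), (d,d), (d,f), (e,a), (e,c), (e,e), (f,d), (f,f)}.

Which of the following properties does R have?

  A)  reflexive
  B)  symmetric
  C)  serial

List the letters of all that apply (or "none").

(A) reflexive: each world relates to itself.
(B) symmetric: every R-edge is matched by its reverse.
(C) serial: every world has an R-successor.

A, B, C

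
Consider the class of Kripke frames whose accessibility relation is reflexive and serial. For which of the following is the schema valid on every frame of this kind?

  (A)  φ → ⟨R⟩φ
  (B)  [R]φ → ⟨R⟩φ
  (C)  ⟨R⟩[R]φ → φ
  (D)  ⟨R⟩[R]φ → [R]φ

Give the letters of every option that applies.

(A) φ → ⟨R⟩φ (the dual of axiom T) characterises the reflexive frames. Every such R is reflexive — valid.
(B) axiom D: valid iff R is serial. Every such R is serial — valid.
(C) ⟨R⟩[R]φ → φ is the dual of axiom B; it is valid on a frame exactly when R is symmetric. Such an R need not be symmetric, so not valid.
(D) ⟨R⟩[R]φ → [R]φ (the dual of axiom 5) characterises the euclidean frames. Such an R need not be euclidean — not valid.

A, B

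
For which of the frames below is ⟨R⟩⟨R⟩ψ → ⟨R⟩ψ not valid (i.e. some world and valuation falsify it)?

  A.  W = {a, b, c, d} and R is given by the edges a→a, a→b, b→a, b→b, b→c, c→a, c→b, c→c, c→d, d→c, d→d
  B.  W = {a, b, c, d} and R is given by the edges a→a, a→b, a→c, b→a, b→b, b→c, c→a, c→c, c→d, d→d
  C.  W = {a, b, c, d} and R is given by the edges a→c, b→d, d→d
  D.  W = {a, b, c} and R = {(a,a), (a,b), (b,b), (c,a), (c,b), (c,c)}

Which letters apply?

The schema ⟨R⟩⟨R⟩ψ → ⟨R⟩ψ is the dual of axiom 4; it is valid on a frame iff R is transitive.
(A) R is not transitive (a R b and b R c but not a R c), so the schema fails here.
(B) R is not transitive (a R c and c R d but not a R d), so the schema fails here.
(C) R is transitive (R is closed under composition), so the schema is valid here.
(D) R is transitive (R is closed under composition), so the schema is valid here.

A, B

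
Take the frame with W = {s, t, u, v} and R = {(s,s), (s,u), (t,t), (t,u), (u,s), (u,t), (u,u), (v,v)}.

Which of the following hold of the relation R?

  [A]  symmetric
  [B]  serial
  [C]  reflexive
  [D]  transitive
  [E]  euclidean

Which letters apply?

A, B, C

(A) symmetric: every R-edge is matched by its reverse.
(B) serial: every world has an R-successor.
(C) reflexive: each world relates to itself.
(D) not transitive: s R u and u R t but not s R t.
(E) not euclidean: u R s and u R t but not s R t.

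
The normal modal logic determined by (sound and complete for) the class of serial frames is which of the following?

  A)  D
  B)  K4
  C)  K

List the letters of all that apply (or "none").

A

(A) D is determined by exactly this class.
(B) K4 is determined by the class of transitive frames.
(C) K is determined by the class of arbitrary frames.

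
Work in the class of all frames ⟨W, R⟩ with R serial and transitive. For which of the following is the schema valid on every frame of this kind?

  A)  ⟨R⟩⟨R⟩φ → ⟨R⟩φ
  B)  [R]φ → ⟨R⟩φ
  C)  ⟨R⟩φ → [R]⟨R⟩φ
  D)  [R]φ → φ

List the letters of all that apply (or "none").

(A) ⟨R⟩⟨R⟩φ → ⟨R⟩φ is the dual of axiom 4, which corresponds to transitivity. Every such R is transitive — valid.
(B) [R]φ → ⟨R⟩φ (axiom D) characterises the serial frames. Every such R is serial — valid.
(C) ⟨R⟩φ → [R]⟨R⟩φ is axiom 5; it is valid on a frame exactly when R is euclidean. Such an R need not be euclidean, so not valid.
(D) axiom T: valid iff R is reflexive. Such an R need not be reflexive — not valid.

A, B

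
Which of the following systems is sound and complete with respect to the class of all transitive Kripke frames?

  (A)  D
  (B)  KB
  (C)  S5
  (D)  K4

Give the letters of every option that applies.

(A) D is determined by the class of serial frames.
(B) KB is determined by the class of symmetric frames.
(C) S5 is determined by the class of reflexive, symmetric, and transitive frames.
(D) K4 is determined by exactly this class.

D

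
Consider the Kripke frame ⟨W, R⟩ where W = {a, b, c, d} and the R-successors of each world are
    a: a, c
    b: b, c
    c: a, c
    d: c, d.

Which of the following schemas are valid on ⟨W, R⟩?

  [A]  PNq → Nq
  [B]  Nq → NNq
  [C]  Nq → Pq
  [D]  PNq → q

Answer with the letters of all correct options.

C

R is not symmetric: b R c but not c R b.
R is not transitive: b R c and c R a but not b R a.
R is not euclidean: b R c and b R b but not c R b.
R is serial: every world has an R-successor.
(A) PNq → Nq (the dual of axiom 5) characterises the euclidean frames. R is not euclidean — not valid.
(B) Nq → NNq is axiom 4; it is valid on a frame exactly when R is transitive. R is not transitive, so not valid.
(C) Nq → Pq (axiom D) characterises the serial frames. R is serial — valid.
(D) the dual of axiom B: valid iff R is symmetric. R is not symmetric — not valid.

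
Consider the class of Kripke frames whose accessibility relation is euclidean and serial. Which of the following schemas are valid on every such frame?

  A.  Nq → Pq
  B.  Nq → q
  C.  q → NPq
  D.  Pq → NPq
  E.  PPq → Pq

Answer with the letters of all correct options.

A, D

(A) Nq → Pq is axiom D; it is valid on a frame exactly when R is serial. Every such R is serial, so valid.
(B) Nq → q is axiom T, which corresponds to reflexivity. Such an R need not be reflexive — not valid.
(C) axiom B: valid iff R is symmetric. Such an R need not be symmetric — not valid.
(D) Pq → NPq is axiom 5, which corresponds to the euclidean property. Every such R is euclidean — valid.
(E) PPq → Pq is the dual of axiom 4, which corresponds to transitivity. Such an R need not be transitive — not valid.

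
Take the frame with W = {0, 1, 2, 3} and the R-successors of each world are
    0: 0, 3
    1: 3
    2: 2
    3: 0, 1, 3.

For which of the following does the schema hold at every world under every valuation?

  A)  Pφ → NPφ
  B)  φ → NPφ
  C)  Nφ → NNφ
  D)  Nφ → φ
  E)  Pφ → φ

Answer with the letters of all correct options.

R is not reflexive: not 1 R 1.
R is symmetric: every R-edge is matched by its reverse.
R is not transitive: 0 R 3 and 3 R 1 but not 0 R 1.
R is not euclidean: 3 R 0 and 3 R 1 but not 0 R 1.
R is not a subset of the identity: 0 R 3 with 0 ≠ 3.
(A) Pφ → NPφ is axiom 5; it is valid on a frame exactly when R is euclidean. R is not euclidean, so not valid.
(B) axiom B: valid iff R is symmetric. R is symmetric — valid.
(C) Nφ → NNφ is axiom 4; it is valid on a frame exactly when R is transitive. R is not transitive, so not valid.
(D) axiom T: valid iff R is reflexive. R is not reflexive — not valid.
(E) Pφ → φ is the converse of T; it holds exactly when R ⊆ identity. Here R ⊄ identity — not valid.

B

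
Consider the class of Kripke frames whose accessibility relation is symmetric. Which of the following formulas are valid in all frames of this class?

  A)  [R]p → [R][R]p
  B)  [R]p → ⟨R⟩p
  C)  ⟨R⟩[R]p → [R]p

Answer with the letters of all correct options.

none

(A) [R]p → [R][R]p is axiom 4; it is valid on a frame exactly when R is transitive. Such an R need not be transitive, so not valid.
(B) [R]p → ⟨R⟩p (axiom D) characterises the serial frames. Such an R need not be serial — not valid.
(C) the dual of axiom 5: valid iff R is euclidean. Such an R need not be euclidean — not valid.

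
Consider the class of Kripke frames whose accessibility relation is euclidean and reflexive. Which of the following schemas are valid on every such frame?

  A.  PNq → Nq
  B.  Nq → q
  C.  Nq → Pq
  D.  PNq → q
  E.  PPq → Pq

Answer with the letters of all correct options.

A, B, C, D, E

A reflexive euclidean relation is also symmetric (from wRw and wRv the euclidean condition gives vRw) and hence transitive; it is an equivalence relation.
(A) PNq → Nq is the dual of axiom 5; it is valid on a frame exactly when R is euclidean. Every such R is euclidean, so valid.
(B) axiom T: valid iff R is reflexive. Every such R is reflexive — valid.
(C) Nq → Pq (axiom D) characterises the serial frames. Every such R is serial — valid.
(D) PNq → q (the dual of axiom B) characterises the symmetric frames. Every such R is symmetric — valid.
(E) PPq → Pq is the dual of axiom 4; it is valid on a frame exactly when R is transitive. Every such R is transitive, so valid.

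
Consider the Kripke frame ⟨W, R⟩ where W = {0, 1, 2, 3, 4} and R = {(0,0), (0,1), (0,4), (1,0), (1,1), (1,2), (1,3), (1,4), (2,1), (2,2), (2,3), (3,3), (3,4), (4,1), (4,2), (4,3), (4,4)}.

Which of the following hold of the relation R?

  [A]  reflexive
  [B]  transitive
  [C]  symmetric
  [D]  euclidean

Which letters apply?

A

(A) reflexive: each world relates to itself.
(B) not transitive: 0 R 1 and 1 R 2 but not 0 R 2.
(C) not symmetric: 0 R 4 but not 4 R 0.
(D) not euclidean: 0 R 4 and 0 R 0 but not 4 R 0.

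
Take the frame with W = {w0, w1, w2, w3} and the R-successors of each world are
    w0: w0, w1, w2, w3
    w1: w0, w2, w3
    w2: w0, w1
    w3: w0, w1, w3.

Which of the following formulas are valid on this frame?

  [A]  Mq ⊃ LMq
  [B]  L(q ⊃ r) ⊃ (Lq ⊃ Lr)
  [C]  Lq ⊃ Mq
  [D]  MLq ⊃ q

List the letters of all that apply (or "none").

B, C, D

R is symmetric: every R-edge is matched by its reverse.
R is not euclidean: w0 R w2 and w0 R w3 but not w2 R w3.
R is serial: every world has an R-successor.
(A) Mq ⊃ LMq (axiom 5) characterises the euclidean frames. R is not euclidean — not valid.
(B) L(q ⊃ r) ⊃ (Lq ⊃ Lr) is the K axiom; it holds on all frames — valid.
(C) Lq ⊃ Mq is axiom D; it is valid on a frame exactly when R is serial. R is serial, so valid.
(D) MLq ⊃ q (the dual of axiom B) characterises the symmetric frames. R is symmetric — valid.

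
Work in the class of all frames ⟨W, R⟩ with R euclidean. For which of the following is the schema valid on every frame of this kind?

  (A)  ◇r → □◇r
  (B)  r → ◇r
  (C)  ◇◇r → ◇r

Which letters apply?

A

(A) ◇r → □◇r is axiom 5, which corresponds to the euclidean property. Every such R is euclidean — valid.
(B) r → ◇r is the dual of axiom T, which corresponds to reflexivity. Such an R need not be reflexive — not valid.
(C) the dual of axiom 4: valid iff R is transitive. Such an R need not be transitive — not valid.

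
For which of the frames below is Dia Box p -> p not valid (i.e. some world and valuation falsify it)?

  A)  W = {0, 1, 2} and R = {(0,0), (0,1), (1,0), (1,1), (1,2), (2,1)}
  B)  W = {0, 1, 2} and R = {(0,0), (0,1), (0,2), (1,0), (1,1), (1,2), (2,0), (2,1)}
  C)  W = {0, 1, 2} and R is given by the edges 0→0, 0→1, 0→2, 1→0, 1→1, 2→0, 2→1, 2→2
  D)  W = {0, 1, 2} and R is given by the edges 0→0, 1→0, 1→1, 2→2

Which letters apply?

The schema Dia Box p -> p is the dual of axiom B; it is valid on a frame iff R is symmetric.
(A) R is symmetric (every R-edge is matched by its reverse), so the schema is valid here.
(B) R is symmetric (every R-edge is matched by its reverse), so the schema is valid here.
(C) R is not symmetric (2 R 1 but not 1 R 2), so the schema fails here.
(D) R is not symmetric (1 R 0 but not 0 R 1), so the schema fails here.

C, D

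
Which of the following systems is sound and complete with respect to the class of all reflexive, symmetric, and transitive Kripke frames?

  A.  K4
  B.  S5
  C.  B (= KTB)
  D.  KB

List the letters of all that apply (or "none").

B

(A) K4 is determined by the class of transitive frames.
(B) S5 is determined by exactly this class.
(C) B (= KTB) is determined by the class of reflexive and symmetric frames.
(D) KB is determined by the class of symmetric frames.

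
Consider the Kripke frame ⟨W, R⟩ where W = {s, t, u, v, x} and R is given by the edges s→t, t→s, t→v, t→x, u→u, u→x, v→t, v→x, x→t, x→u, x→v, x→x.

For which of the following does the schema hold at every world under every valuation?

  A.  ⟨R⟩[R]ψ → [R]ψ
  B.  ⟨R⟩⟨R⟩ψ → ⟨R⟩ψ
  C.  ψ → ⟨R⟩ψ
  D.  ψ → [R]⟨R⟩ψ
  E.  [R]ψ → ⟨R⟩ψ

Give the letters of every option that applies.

D, E

R is not reflexive: not s R s.
R is symmetric: every R-edge is matched by its reverse.
R is not transitive: s R t and t R s but not s R s.
R is not euclidean: t R s and t R v but not s R v.
R is serial: every world has an R-successor.
(A) the dual of axiom 5: valid iff R is euclidean. R is not euclidean — not valid.
(B) ⟨R⟩⟨R⟩ψ → ⟨R⟩ψ is the dual of axiom 4; it is valid on a frame exactly when R is transitive. R is not transitive, so not valid.
(C) ψ → ⟨R⟩ψ is the dual of axiom T; it is valid on a frame exactly when R is reflexive. R is not reflexive, so not valid.
(D) ψ → [R]⟨R⟩ψ is axiom B, which corresponds to symmetry. R is symmetric — valid.
(E) [R]ψ → ⟨R⟩ψ is axiom D, which corresponds to seriality. R is serial — valid.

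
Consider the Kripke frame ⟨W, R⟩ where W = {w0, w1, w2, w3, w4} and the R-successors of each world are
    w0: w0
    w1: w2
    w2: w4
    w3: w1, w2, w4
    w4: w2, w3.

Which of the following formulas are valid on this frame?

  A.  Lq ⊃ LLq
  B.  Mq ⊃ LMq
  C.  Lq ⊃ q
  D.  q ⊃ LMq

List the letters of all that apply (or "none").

R is not reflexive: not w1 R w1.
R is not symmetric: w1 R w2 but not w2 R w1.
R is not transitive: w1 R w2 and w2 R w4 but not w1 R w4.
R is not euclidean: w3 R w1 and w3 R w4 but not w1 R w4.
(A) axiom 4: valid iff R is transitive. R is not transitive — not valid.
(B) axiom 5: valid iff R is euclidean. R is not euclidean — not valid.
(C) axiom T: valid iff R is reflexive. R is not reflexive — not valid.
(D) q ⊃ LMq is axiom B, which corresponds to symmetry. R is not symmetric — not valid.

none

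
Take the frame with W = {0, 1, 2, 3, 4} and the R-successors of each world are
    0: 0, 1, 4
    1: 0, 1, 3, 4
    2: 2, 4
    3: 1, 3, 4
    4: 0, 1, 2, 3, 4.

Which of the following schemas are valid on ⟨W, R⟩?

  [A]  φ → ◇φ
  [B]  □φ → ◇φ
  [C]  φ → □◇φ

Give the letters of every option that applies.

R is reflexive: each world relates to itself.
R is symmetric: every R-edge is matched by its reverse.
R is serial: every world has an R-successor.
(A) the dual of axiom T: valid iff R is reflexive. R is reflexive — valid.
(B) □φ → ◇φ (axiom D) characterises the serial frames. R is serial — valid.
(C) φ → □◇φ is axiom B; it is valid on a frame exactly when R is symmetric. R is symmetric, so valid.

A, B, C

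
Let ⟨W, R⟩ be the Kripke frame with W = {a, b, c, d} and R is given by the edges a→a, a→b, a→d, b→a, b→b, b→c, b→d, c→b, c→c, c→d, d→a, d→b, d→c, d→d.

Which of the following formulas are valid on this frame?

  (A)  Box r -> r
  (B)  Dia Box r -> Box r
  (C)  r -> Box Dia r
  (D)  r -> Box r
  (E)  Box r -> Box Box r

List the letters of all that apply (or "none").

A, C

R is reflexive: each world relates to itself.
R is symmetric: every R-edge is matched by its reverse.
R is not transitive: a R b and b R c but not a R c.
R is not euclidean: b R a and b R c but not a R c.
R is not a subset of the identity: a R b with a ≠ b.
(A) axiom T: valid iff R is reflexive. R is reflexive — valid.
(B) the dual of axiom 5: valid iff R is euclidean. R is not euclidean — not valid.
(C) r -> Box Dia r is axiom B, which corresponds to symmetry. R is symmetric — valid.
(D) r -> Box r is equivalent to ◇p→p; it holds exactly when R ⊆ identity. Here R ⊄ identity — not valid.
(E) Box r -> Box Box r is axiom 4, which corresponds to transitivity. R is not transitive — not valid.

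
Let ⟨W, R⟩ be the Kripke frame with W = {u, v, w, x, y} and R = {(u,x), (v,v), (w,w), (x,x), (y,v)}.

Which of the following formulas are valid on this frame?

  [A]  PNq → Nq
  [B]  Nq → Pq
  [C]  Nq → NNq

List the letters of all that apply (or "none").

A, B, C

R is transitive: R is closed under composition.
R is euclidean: any two R-successors of the same world are R-related.
R is serial: every world has an R-successor.
(A) PNq → Nq is the dual of axiom 5; it is valid on a frame exactly when R is euclidean. R is euclidean, so valid.
(B) Nq → Pq is axiom D; it is valid on a frame exactly when R is serial. R is serial, so valid.
(C) Nq → NNq is axiom 4; it is valid on a frame exactly when R is transitive. R is transitive, so valid.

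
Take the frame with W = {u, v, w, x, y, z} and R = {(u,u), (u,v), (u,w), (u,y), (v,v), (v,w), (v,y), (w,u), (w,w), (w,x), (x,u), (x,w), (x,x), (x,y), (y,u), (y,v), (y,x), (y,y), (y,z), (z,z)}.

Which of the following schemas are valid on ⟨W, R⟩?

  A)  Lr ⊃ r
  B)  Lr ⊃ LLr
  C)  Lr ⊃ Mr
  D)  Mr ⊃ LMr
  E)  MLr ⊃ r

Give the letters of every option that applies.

R is reflexive: each world relates to itself.
R is not symmetric: u R v but not v R u.
R is not transitive: u R w and w R x but not u R x.
R is not euclidean: u R v and u R u but not v R u.
R is serial: every world has an R-successor.
(A) Lr ⊃ r is axiom T; it is valid on a frame exactly when R is reflexive. R is reflexive, so valid.
(B) axiom 4: valid iff R is transitive. R is not transitive — not valid.
(C) Lr ⊃ Mr is axiom D; it is valid on a frame exactly when R is serial. R is serial, so valid.
(D) Mr ⊃ LMr is axiom 5; it is valid on a frame exactly when R is euclidean. R is not euclidean, so not valid.
(E) MLr ⊃ r is the dual of axiom B, which corresponds to symmetry. R is not symmetric — not valid.

A, C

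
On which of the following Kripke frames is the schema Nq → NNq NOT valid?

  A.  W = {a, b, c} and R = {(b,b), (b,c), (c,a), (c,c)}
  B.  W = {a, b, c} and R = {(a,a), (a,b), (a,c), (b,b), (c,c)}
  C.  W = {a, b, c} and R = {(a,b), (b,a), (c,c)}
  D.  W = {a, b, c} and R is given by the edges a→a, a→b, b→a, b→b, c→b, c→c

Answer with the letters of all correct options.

A, C, D

The schema Nq → NNq is axiom 4; it is valid on a frame iff R is transitive.
(A) R is not transitive (b R c and c R a but not b R a), so the schema fails here.
(B) R is transitive (R is closed under composition), so the schema is valid here.
(C) R is not transitive (a R b and b R a but not a R a), so the schema fails here.
(D) R is not transitive (c R b and b R a but not c R a), so the schema fails here.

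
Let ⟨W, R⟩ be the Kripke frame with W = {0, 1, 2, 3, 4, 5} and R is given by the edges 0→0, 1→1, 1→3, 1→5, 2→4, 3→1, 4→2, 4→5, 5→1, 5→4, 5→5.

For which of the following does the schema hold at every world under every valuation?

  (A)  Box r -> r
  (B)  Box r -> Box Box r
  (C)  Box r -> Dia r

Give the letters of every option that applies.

C

R is not reflexive: not 2 R 2.
R is not transitive: 1 R 5 and 5 R 4 but not 1 R 4.
R is serial: every world has an R-successor.
(A) axiom T: valid iff R is reflexive. R is not reflexive — not valid.
(B) Box r -> Box Box r is axiom 4; it is valid on a frame exactly when R is transitive. R is not transitive, so not valid.
(C) Box r -> Dia r is axiom D, which corresponds to seriality. R is serial — valid.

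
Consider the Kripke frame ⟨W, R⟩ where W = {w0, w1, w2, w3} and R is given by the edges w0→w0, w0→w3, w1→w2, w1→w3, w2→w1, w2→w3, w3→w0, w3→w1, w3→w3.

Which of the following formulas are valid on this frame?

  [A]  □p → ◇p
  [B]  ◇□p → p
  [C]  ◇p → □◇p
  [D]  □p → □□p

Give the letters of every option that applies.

A

R is not symmetric: w2 R w3 but not w3 R w2.
R is not transitive: w0 R w3 and w3 R w1 but not w0 R w1.
R is not euclidean: w1 R w3 and w1 R w2 but not w3 R w2.
R is serial: every world has an R-successor.
(A) □p → ◇p (axiom D) characterises the serial frames. R is serial — valid.
(B) ◇□p → p is the dual of axiom B, which corresponds to symmetry. R is not symmetric — not valid.
(C) ◇p → □◇p (axiom 5) characterises the euclidean frames. R is not euclidean — not valid.
(D) □p → □□p is axiom 4, which corresponds to transitivity. R is not transitive — not valid.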